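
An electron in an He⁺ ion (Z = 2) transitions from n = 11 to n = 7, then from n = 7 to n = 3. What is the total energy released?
5.597203 eV

The energy levels of He⁺ are E_n = -13.6057 × 2² / n² eV.

First transition (11 → 7):
ΔE₁ = |E_7 - E_11|
ΔE₁ = |-1.110669387755 - (-0.449775206612)| = 0.660894181 eV

Second transition (7 → 3):
ΔE₂ = |E_3 - E_7|
ΔE₂ = |-6.046977777778 - (-1.110669387755)| = 4.936308390 eV

Total energy released:
E_total = ΔE₁ + ΔE₂ = 0.660894181 + 4.936308390 = 5.597203 eV

Note: This equals the direct transition 11 → 3: 5.597203 eV ✓
Energy is conserved regardless of the path taken.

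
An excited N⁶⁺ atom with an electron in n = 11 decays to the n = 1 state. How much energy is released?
661.1696 eV

The energy levels are E_n = -13.6057 Z² eV / n².

Energy at n = 11: E_11 = -13.6057 × 7² / 11² = -5.5097463 eV
Energy at n = 1: E_1 = -13.6057 × 7² / 1² = -666.6793000 eV

For emission (electron falling to lower state), the photon energy is:
E_photon = E_11 - E_1 = |-5.5097463 - (-666.6793000)|
E_photon = 661.1696 eV

This energy is carried away by the emitted photon.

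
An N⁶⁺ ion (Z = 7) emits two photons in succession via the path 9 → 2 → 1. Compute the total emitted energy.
658.44869 eV

The energy levels of N⁶⁺ are E_n = -13.6057 × 7² / n² eV.

First transition (9 → 2):
ΔE₁ = |E_2 - E_9|
ΔE₁ = |-166.66982500000 - (-8.23060864198)| = 158.43921636 eV

Second transition (2 → 1):
ΔE₂ = |E_1 - E_2|
ΔE₂ = |-666.67930000000 - (-166.66982500000)| = 500.00947500 eV

Total energy released:
E_total = ΔE₁ + ΔE₂ = 158.43921636 + 500.00947500 = 658.44869 eV

Note: This equals the direct transition 9 → 1: 658.44869 eV ✓
Energy is conserved regardless of the path taken.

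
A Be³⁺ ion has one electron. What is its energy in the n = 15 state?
-0.967516 eV

For hydrogen-like ions, the energy levels scale with Z²:
E_n = -13.6057 Z² / n² eV

For Be³⁺ (Z = 4) at n = 15:
E_15 = -13.6057 × 4² / 15²
E_15 = -13.6057 × 16 / 225
E_15 = -217.6912 / 225
E_15 = -0.967516 eV

The energy is 16 times more negative than hydrogen at the same n due to the stronger nuclear charge.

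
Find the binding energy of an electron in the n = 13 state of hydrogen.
0.0805 eV

The ionization energy is the energy needed to remove the electron completely (n → ∞).

For hydrogen, E_n = -13.6057 eV / n².

At n = 13: E_13 = -13.6057 / 13² = -0.0805071 eV
At n = ∞: E_∞ = 0 eV

Ionization energy = E_∞ - E_13 = 0 - (-0.0805071) = 0.0805071 eV
Ionization energy ≈ 0.0805 eV

This is also called the binding energy of the electron in state n = 13.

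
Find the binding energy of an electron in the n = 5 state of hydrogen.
0.5442 eV

The ionization energy is the energy needed to remove the electron completely (n → ∞).

For hydrogen, E_n = -13.6057 eV / n².

At n = 5: E_5 = -13.6057 / 5² = -0.5442280 eV
At n = ∞: E_∞ = 0 eV

Ionization energy = E_∞ - E_5 = 0 - (-0.5442280) = 0.5442280 eV
Ionization energy ≈ 0.5442 eV

This is also called the binding energy of the electron in state n = 5.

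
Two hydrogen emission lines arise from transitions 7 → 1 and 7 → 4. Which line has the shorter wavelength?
7 → 1

Calculate the energy for each transition:

Transition 7 → 1:
ΔE₁ = |E_1 - E_7| = |-13.6057/1² - (-13.6057/7²)|
ΔE₁ = |-13.605700000000 - (-0.277667346939)| = 13.328032653 eV

Transition 7 → 4:
ΔE₂ = |E_4 - E_7| = |-13.6057/4² - (-13.6057/7²)|
ΔE₂ = |-0.850356250000 - (-0.277667346939)| = 0.572688903 eV

Since 13.328032653 eV > 0.572688903 eV, the transition 7 → 1 emits the more energetic photon.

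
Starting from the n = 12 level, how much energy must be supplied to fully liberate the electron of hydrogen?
0.0945 eV

The ionization energy is the energy needed to remove the electron completely (n → ∞).

For hydrogen, E_n = -13.6057 eV / n².

At n = 12: E_12 = -13.6057 / 12² = -0.0944840 eV
At n = ∞: E_∞ = 0 eV

Ionization energy = E_∞ - E_12 = 0 - (-0.0944840) = 0.0944840 eV
Ionization energy ≈ 0.0945 eV

This is also called the binding energy of the electron in state n = 12.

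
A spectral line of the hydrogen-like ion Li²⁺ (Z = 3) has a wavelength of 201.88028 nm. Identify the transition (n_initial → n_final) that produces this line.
n = 9 → n = 4

First, find the photon energy from the wavelength (hc = 1239.84 eV·nm):
E = hc/λ = 1239.84 eV·nm / 201.88028 nm = 6.1414617 eV

The energy levels of Li²⁺ satisfy E_n = -13.6057 × 3² / n² eV, so an emission n_i → n_f releases
ΔE = 13.6057 × 3² × (1/n_f² − 1/n_i²) eV.

Setting ΔE equal to the photon energy:
1/n_f² − 1/n_i² = 6.1414617 / (13.6057 × 3²) = 0.050154320

Since 1/n_i² must be positive, we need 1/n_f² > 0.050154320, i.e. n_f ≤ 4. For each allowed n_f, solve n_i = (1/n_f² − 0.050154320)^(−1/2) and check whether it is a whole number:
  n_f = 1: 1/n_i² = 1.000000000 − 0.050154320 = 0.949845680 → n_i = 1.026  (not an integer) ✗
  n_f = 2: 1/n_i² = 0.250000000 − 0.050154320 = 0.199845680 → n_i = 2.237  (not an integer) ✗
  n_f = 3: 1/n_i² = 0.111111111 − 0.050154320 = 0.060956791 → n_i = 4.050  (not an integer) ✗
  n_f = 4: 1/n_i² = 0.062500000 − 0.050154320 = 0.012345680 → n_i = 9.000  → integer, n_i = 9 ✓

Only n_f = 4 gives an integer upper level, n_i = 9.

The transition is from n = 9 to n = 4 (emission).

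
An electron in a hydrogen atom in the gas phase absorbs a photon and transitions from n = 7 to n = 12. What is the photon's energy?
0.18 eV

The energy levels of a hydrogen-like atom are E_n = -13.6057 eV / n².

Energy at n = 7: E_7 = -13.6057 / 7² = -0.27767 eV
Energy at n = 12: E_12 = -13.6057 / 12² = -0.09448 eV

The excitation energy is the difference:
ΔE = E_12 - E_7
ΔE = -0.09448 - (-0.27767)
ΔE = 0.18 eV

Since this is positive, energy must be absorbed (photon absorption).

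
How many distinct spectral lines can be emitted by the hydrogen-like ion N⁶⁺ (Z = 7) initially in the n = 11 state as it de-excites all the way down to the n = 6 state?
15

The electron can occupy levels n = 6, 7, ..., 11 during de-excitation — that is m = 11 - 6 + 1 = 6 distinct levels.

The number of distinct spectral lines equals the number of ways to choose 2 of these m levels (each pair gives one possible emission transition):

Number of lines = m(m-1)/2 = 6×5/2 = 15

These correspond to all possible transitions between the 6 levels:
11 → 10, 11 → 9, 11 → 8, 11 → 7, 11 → 6, 10 → 9, 10 → 8, 10 → 7...

Each transition produces a photon with a unique energy (and thus wavelength). This count does not depend on Z.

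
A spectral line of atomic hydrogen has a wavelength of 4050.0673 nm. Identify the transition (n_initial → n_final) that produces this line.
n = 5 → n = 4

First, find the photon energy from the wavelength (hc = 1239.84 eV·nm):
E = hc/λ = 1239.84 eV·nm / 4050.0673 nm = 0.30612825 eV

The energy levels of hydrogen satisfy E_n = -13.6057 / n² eV, so an emission n_i → n_f releases
ΔE = 13.6057 × (1/n_f² − 1/n_i²) eV.

Setting ΔE equal to the photon energy:
1/n_f² − 1/n_i² = 0.30612825 / 13.6057 = 0.022500000

Since 1/n_i² must be positive, we need 1/n_f² > 0.022500000, i.e. n_f ≤ 6. For each allowed n_f, solve n_i = (1/n_f² − 0.022500000)^(−1/2) and check whether it is a whole number:
  n_f = 1: 1/n_i² = 1.000000000 − 0.022500000 = 0.977500000 → n_i = 1.011  (not an integer) ✗
  n_f = 2: 1/n_i² = 0.250000000 − 0.022500000 = 0.227500000 → n_i = 2.097  (not an integer) ✗
  n_f = 3: 1/n_i² = 0.111111111 − 0.022500000 = 0.088611111 → n_i = 3.359  (not an integer) ✗
  n_f = 4: 1/n_i² = 0.062500000 − 0.022500000 = 0.040000000 → n_i = 5.000  → integer, n_i = 5 ✓
  n_f = 5: 1/n_i² = 0.040000000 − 0.022500000 = 0.017500000 → n_i = 7.559  (not an integer) ✗
  n_f = 6: 1/n_i² = 0.027777778 − 0.022500000 = 0.005277778 → n_i = 13.765  (not an integer) ✗

Only n_f = 4 gives an integer upper level, n_i = 5.

The transition is from n = 5 to n = 4 (emission).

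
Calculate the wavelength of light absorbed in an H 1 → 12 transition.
91.763762 nm

First, find the transition energy using E_n = -13.6057 / n² eV:
E_1 = -13.6057 / 1² = -13.60570000 eV
E_12 = -13.6057 / 12² = -0.09448403 eV

Photon energy: |ΔE| = |E_12 - E_1| = 13.51121597 eV

Convert to wavelength using E = hc/λ with hc = 1239.84 eV·nm:
λ = hc/E = 1239.84 eV·nm / 13.51121597 eV
λ = 91.763762 nm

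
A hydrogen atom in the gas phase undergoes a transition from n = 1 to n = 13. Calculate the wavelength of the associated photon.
91.67 nm

First, find the transition energy using E_n = -13.6057 / n² eV:
E_1 = -13.6057 / 1² = -13.6057 eV
E_13 = -13.6057 / 13² = -0.0805 eV

Photon energy: |ΔE| = |E_13 - E_1| = 13.5252 eV

Convert to wavelength using E = hc/λ with hc = 1239.84 eV·nm:
λ = hc/E = 1239.84 eV·nm / 13.5252 eV
λ = 91.67 nm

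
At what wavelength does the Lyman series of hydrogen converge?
91.12651 nm

The series limit corresponds to the transition from n = ∞ to n = 1.
This is the highest energy (shortest wavelength) transition in the Lyman series.

E_∞ = 0 eV
E_1 = -13.6057 / 1² = -13.6057000 eV

Energy at series limit:
ΔE = E_∞ - E_1 = 0 - (-13.6057000) = 13.6057000 eV
λ = hc/E = 1239.84 eV·nm / 13.6057000 eV = 91.12651 nm

This energy equals the ionization energy from the n = 1 state of hydrogen.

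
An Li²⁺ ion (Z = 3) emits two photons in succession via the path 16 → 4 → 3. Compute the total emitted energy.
13.12737 eV

The energy levels of Li²⁺ are E_n = -13.6057 × 3² / n² eV.

First transition (16 → 4):
ΔE₁ = |E_4 - E_16|
ΔE₁ = |-7.65320625000 - (-0.47832539063)| = 7.17488086 eV

Second transition (4 → 3):
ΔE₂ = |E_3 - E_4|
ΔE₂ = |-13.60570000000 - (-7.65320625000)| = 5.95249375 eV

Total energy released:
E_total = ΔE₁ + ΔE₂ = 7.17488086 + 5.95249375 = 13.12737 eV

Note: This equals the direct transition 16 → 3: 13.12737 eV ✓
Energy is conserved regardless of the path taken.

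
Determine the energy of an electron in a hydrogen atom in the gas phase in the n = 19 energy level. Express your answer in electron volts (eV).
-0.04 eV

The energy levels of a hydrogen-like atom are given by:
E_n = -13.6057 eV / n²

For n = 19:
E_19 = -13.6057 eV / 19²
E_19 = -13.6057 eV / 361
E_19 = -0.04 eV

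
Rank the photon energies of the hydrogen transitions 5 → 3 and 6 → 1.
6 → 1

Calculate the energy for each transition:

Transition 5 → 3:
ΔE₁ = |E_3 - E_5| = |-13.6057/3² - (-13.6057/5²)|
ΔE₁ = |-1.511744444444 - (-0.544228000000)| = 0.967516444 eV

Transition 6 → 1:
ΔE₂ = |E_1 - E_6| = |-13.6057/1² - (-13.6057/6²)|
ΔE₂ = |-13.605700000000 - (-0.377936111111)| = 13.227763889 eV

Since 13.227763889 eV > 0.967516444 eV, the transition 6 → 1 emits the more energetic photon.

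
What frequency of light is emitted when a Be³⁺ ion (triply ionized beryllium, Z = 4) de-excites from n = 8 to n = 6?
6.3969e+14 Hz

First, find the transition energy:
E_8 = -13.6057 × 4² / 8² = -3.4014250 eV
E_6 = -13.6057 × 4² / 6² = -6.0469778 eV
|ΔE| = |E_6 - E_8| = 2.6455528 eV

Convert to Joules: E = 2.6455528 eV × (1.602177 × 10⁻¹⁹ J/eV) = 4.238644e-19 J

Using E = hf:
f = E/h = 4.238644e-19 J / (6.62607 × 10⁻³⁴ J·s)
f = 6.3969e+14 Hz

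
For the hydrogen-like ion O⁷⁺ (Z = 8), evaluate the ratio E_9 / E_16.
3.16

Using E_n = -13.6057 Z² / n² eV with Z = 8:

E_9 = -13.6057 × 8² / 9² = -870.7648 / 81 = -10.75018272 eV
E_16 = -13.6057 × 8² / 16² = -870.7648 / 256 = -3.40142500 eV

The ratio is:
E_9/E_16 = (-10.75018272) / (-3.40142500)
E_9/E_16 = (-870.7648/81) / (-870.7648/256)
E_9/E_16 = 256/81
E_9/E_16 = 3.16
(Note: the Z² factors cancel in the ratio.)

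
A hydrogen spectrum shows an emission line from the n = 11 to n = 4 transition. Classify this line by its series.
Brackett series

The spectral series in hydrogen are named based on the final (lower) energy level:
- Lyman series: n_final = 1 (ultraviolet)
- Balmer series: n_final = 2 (visible/near-UV)
- Paschen series: n_final = 3 (infrared)
- Brackett series: n_final = 4 (infrared)
- Pfund series: n_final = 5 (far infrared)

Since this transition ends at n = 4, it belongs to the Brackett series.

For reference, this 11 → 4 line has photon energy
ΔE = 13.6057 eV × (1/4² - 1/11²) = 0.73791244835 eV,
corresponding to wavelength λ = hc/ΔE = 1239.84 eV·nm / 0.73791244835 eV = 1680.19933 nm in the infrared region.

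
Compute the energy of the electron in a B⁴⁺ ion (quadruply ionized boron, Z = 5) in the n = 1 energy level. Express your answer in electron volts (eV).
-340.143 eV

The energy levels of a hydrogen-like atom are given by:
E_n = -13.6057 Z² / n² eV  (with Z = 5 for B⁴⁺)

For n = 1:
E_1 = -13.6057 × 5² / 1²
E_1 = -13.6057 × 25 / 1
E_1 = -340.143 eV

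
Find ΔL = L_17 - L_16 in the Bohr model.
1.05e-34 J·s (or 1ℏ)

In the Bohr model, L_n = nℏ where ℏ = 1.0546e-34 J·s.

L_17 = 17ℏ = 1.7928e-33 J·s
L_16 = 16ℏ = 1.6874e-33 J·s

ΔL = L_17 - L_16 = (17 - 16)ℏ = 1ℏ
ΔL = 1 × 1.0546e-34 J·s = 1.05e-34 J·s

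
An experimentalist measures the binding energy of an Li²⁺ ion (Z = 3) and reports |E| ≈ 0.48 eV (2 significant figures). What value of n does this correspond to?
n = 16

The exact energy levels follow E_n = -13.6057 Z² / n² eV with Z = 3.

The measured value (-0.48 eV) is reported to only 2 significant figures, so we must test candidate n values and see which one matches to that precision.

Candidate energies:
  n = 14:  E = -13.6057 × 3² / 14² = -0.62475 eV
  n = 15:  E = -13.6057 × 3² / 15² = -0.54423 eV
  n = 16:  E = -13.6057 × 3² / 16² = -0.47833 eV  ← matches
  n = 17:  E = -13.6057 × 3² / 17² = -0.42371 eV
  n = 18:  E = -13.6057 × 3² / 18² = -0.37794 eV

Checking against the measurement of -0.48 eV (2 sig figs), only n = 16 agrees:
E_16 = -0.47833 eV, which rounds to -0.48 eV ✓

Therefore n = 16.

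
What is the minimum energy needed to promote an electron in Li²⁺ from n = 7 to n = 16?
2.021 eV

The energy levels of a hydrogen-like atom are E_n = -13.6057 Z² eV / n².

Energy at n = 7: E_7 = -13.6057 × 3² / 7² = -2.499006 eV
Energy at n = 16: E_16 = -13.6057 × 3² / 16² = -0.478325 eV

The excitation energy is the difference:
ΔE = E_16 - E_7
ΔE = -0.478325 - (-2.499006)
ΔE = 2.021 eV

Since this is positive, energy must be absorbed (photon absorption).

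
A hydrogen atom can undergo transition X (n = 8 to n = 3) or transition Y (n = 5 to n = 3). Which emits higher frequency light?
8 → 3

Calculate the energy for each transition:

Transition 8 → 3:
ΔE₁ = |E_3 - E_8| = |-13.6057/3² - (-13.6057/8²)|
ΔE₁ = |-1.51174444 - (-0.21258906)| = 1.29916 eV

Transition 5 → 3:
ΔE₂ = |E_3 - E_5| = |-13.6057/3² - (-13.6057/5²)|
ΔE₂ = |-1.51174444 - (-0.54422800)| = 0.96752 eV

Since 1.29916 eV > 0.96752 eV, the transition 8 → 3 emits the more energetic photon.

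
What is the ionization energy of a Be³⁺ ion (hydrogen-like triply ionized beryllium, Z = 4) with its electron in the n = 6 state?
6.0470 eV

The ionization energy is the energy needed to remove the electron completely (n → ∞).

For a hydrogen-like ion with Z = 4, E_n = -13.6057 Z² / n² eV.

At n = 6: E_6 = -13.6057 × 4² / 6² = -6.0469778 eV
At n = ∞: E_∞ = 0 eV

Ionization energy = E_∞ - E_6 = 0 - (-6.0469778) = 6.0469778 eV
Ionization energy ≈ 6.0470 eV

This is also called the binding energy of the electron in state n = 6.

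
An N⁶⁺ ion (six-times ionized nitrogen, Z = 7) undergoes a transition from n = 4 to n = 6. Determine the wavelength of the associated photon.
53.56007 nm

First, find the transition energy using E_n = -13.6057 Z² / n² eV:
E_4 = -13.6057 × 7² / 4² = -41.6674563 eV
E_6 = -13.6057 × 7² / 6² = -18.5188694 eV

Photon energy: |ΔE| = |E_6 - E_4| = 23.1485869 eV

Convert to wavelength using E = hc/λ with hc = 1239.84 eV·nm:
λ = hc/E = 1239.84 eV·nm / 23.1485869 eV
λ = 53.56007 nm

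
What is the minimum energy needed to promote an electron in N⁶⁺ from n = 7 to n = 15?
10.642681 eV

The energy levels of a hydrogen-like atom are E_n = -13.6057 Z² eV / n².

Energy at n = 7: E_7 = -13.6057 × 7² / 7² = -13.605700000 eV
Energy at n = 15: E_15 = -13.6057 × 7² / 15² = -2.963019111 eV

The excitation energy is the difference:
ΔE = E_15 - E_7
ΔE = -2.963019111 - (-13.605700000)
ΔE = 10.642681 eV

Since this is positive, energy must be absorbed (photon absorption).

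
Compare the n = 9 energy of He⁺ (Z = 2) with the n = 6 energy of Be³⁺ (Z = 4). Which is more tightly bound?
Be³⁺ at n = 6 (E = -6.047 eV)

Using E_n = -13.6057 Z² / n² eV:

He⁺ (Z = 2) at n = 9:
E = -13.6057 × 2² / 9² = -13.6057 × 4 / 81 = -0.671886 eV

Be³⁺ (Z = 4) at n = 6:
E = -13.6057 × 4² / 6² = -13.6057 × 16 / 36 = -6.046978 eV

Since -6.046978 eV < -0.671886 eV,
Be³⁺ at n = 6 is more tightly bound (requires more energy to ionize).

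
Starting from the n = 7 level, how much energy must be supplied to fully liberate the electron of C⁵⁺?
9.9960 eV

The ionization energy is the energy needed to remove the electron completely (n → ∞).

For a hydrogen-like ion with Z = 6, E_n = -13.6057 Z² / n² eV.

At n = 7: E_7 = -13.6057 × 6² / 7² = -9.9960245 eV
At n = ∞: E_∞ = 0 eV

Ionization energy = E_∞ - E_7 = 0 - (-9.9960245) = 9.9960245 eV
Ionization energy ≈ 9.9960 eV

This is also called the binding energy of the electron in state n = 7.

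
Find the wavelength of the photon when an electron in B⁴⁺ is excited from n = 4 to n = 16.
62.20903 nm

First, find the transition energy using E_n = -13.6057 Z² / n² eV:
E_4 = -13.6057 × 5² / 4² = -21.2589063 eV
E_16 = -13.6057 × 5² / 16² = -1.3286816 eV

Photon energy: |ΔE| = |E_16 - E_4| = 19.9302247 eV

Convert to wavelength using E = hc/λ with hc = 1239.84 eV·nm:
λ = hc/E = 1239.84 eV·nm / 19.9302247 eV
λ = 62.20903 nm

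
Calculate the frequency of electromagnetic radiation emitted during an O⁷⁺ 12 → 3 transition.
2.193e+16 Hz

First, find the transition energy:
E_12 = -13.6057 × 8² / 12² = -6.0469778 eV
E_3 = -13.6057 × 8² / 3² = -96.7516444 eV
|ΔE| = |E_3 - E_12| = 90.7046666 eV

Convert to Joules: E = 90.7046666 eV × (1.602177 × 10⁻¹⁹ J/eV) = 1.45325e-17 J

Using E = hf:
f = E/h = 1.45325e-17 J / (6.62607 × 10⁻³⁴ J·s)
f = 2.193e+16 Hz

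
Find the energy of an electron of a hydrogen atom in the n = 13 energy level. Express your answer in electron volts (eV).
-0.081 eV

The energy levels of a hydrogen-like atom are given by:
E_n = -13.6057 eV / n²

For n = 13:
E_13 = -13.6057 eV / 13²
E_13 = -13.6057 eV / 169
E_13 = -0.081 eV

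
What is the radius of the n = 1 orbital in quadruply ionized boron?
0.010584 nm (or 0.105835 Å)

The Bohr radius formula is:
r_n = n² a₀ / Z

where a₀ = 0.052917721 nm is the Bohr radius.

For B⁴⁺ (Z = 5) at n = 1:
r_1 = 1² × 0.052917721 nm / 5
r_1 = 1 × 0.052917721 nm / 5
r_1 = 0.0529177 nm / 5
r_1 = 0.010584 nm

The electron orbits at approximately 0.010584 nm from the nucleus.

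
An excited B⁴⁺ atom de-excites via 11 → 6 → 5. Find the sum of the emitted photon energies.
10.79 eV

The energy levels of B⁴⁺ are E_n = -13.6057 × 5² / n² eV.

First transition (11 → 6):
ΔE₁ = |E_6 - E_11|
ΔE₁ = |-9.44840278 - (-2.81109504)| = 6.63731 eV

Second transition (6 → 5):
ΔE₂ = |E_5 - E_6|
ΔE₂ = |-13.60570000 - (-9.44840278)| = 4.15730 eV

Total energy released:
E_total = ΔE₁ + ΔE₂ = 6.63731 + 4.15730 = 10.79 eV

Note: This equals the direct transition 11 → 5: 10.79 eV ✓
Energy is conserved regardless of the path taken.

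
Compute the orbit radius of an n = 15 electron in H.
11.9065 nm (or 119.0648 Å)

The Bohr radius formula is:
r_n = n² a₀ / Z

where a₀ = 0.0529177 nm is the Bohr radius.

For H (Z = 1) at n = 15:
r_15 = 15² × 0.0529177 nm / 1
r_15 = 225 × 0.0529177 nm / 1
r_15 = 11.90648 nm / 1
r_15 = 11.9065 nm

The electron orbits at approximately 11.9065 nm from the nucleus.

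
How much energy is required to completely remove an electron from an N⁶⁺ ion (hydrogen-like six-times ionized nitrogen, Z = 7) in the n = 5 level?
26.67 eV

The ionization energy is the energy needed to remove the electron completely (n → ∞).

For a hydrogen-like ion with Z = 7, E_n = -13.6057 Z² / n² eV.

At n = 5: E_5 = -13.6057 × 7² / 5² = -26.66717 eV
At n = ∞: E_∞ = 0 eV

Ionization energy = E_∞ - E_5 = 0 - (-26.66717) = 26.66717 eV
Ionization energy ≈ 26.67 eV

This is also called the binding energy of the electron in state n = 5.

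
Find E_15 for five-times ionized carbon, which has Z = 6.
-2.18 eV

For hydrogen-like ions, the energy levels scale with Z²:
E_n = -13.6057 Z² / n² eV

For C⁵⁺ (Z = 6) at n = 15:
E_15 = -13.6057 × 6² / 15²
E_15 = -13.6057 × 36 / 225
E_15 = -489.8052 / 225
E_15 = -2.18 eV

The energy is 36 times more negative than hydrogen at the same n due to the stronger nuclear charge.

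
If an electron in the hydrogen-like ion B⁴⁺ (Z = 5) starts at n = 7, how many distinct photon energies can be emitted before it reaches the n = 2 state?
15

The electron can occupy levels n = 2, 3, ..., 7 during de-excitation — that is m = 7 - 2 + 1 = 6 distinct levels.

The number of distinct spectral lines equals the number of ways to choose 2 of these m levels (each pair gives one possible emission transition):

Number of lines = m(m-1)/2 = 6×5/2 = 15

These correspond to all possible transitions between the 6 levels:
7 → 6, 7 → 5, 7 → 4, 7 → 3, 7 → 2, 6 → 5, 6 → 4, 6 → 3...

Each transition produces a photon with a unique energy (and thus wavelength). This count does not depend on Z.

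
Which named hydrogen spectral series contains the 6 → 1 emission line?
Lyman series

The spectral series in hydrogen are named based on the final (lower) energy level:
- Lyman series: n_final = 1 (ultraviolet)
- Balmer series: n_final = 2 (visible/near-UV)
- Paschen series: n_final = 3 (infrared)
- Brackett series: n_final = 4 (infrared)
- Pfund series: n_final = 5 (far infrared)

Since this transition ends at n = 1, it belongs to the Lyman series.

For reference, this 6 → 1 line has photon energy
ΔE = 13.6057 eV × (1/1² - 1/6²) = 13.2278 eV,
corresponding to wavelength λ = hc/ΔE = 1239.84 eV·nm / 13.2278 eV = 93.73 nm in the ultraviolet region.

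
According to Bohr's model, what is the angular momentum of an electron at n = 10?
1.05457e-33 J·s (or 10ℏ)

In the Bohr model, angular momentum is quantized:
L = nℏ

where ℏ = h/(2π) = 1.0545718e-34 J·s

For n = 10:
L = 10 × 1.0545718e-34 J·s
L = 1.05457e-33 J·s

This can also be written as L = 10ℏ.
The angular momentum is an integer multiple of the reduced Planck constant.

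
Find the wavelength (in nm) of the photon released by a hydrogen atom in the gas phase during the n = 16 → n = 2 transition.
370.2919 nm

First, find the transition energy using E_n = -13.6057 / n² eV:
E_16 = -13.6057 / 16² = -0.05314727 eV
E_2 = -13.6057 / 2² = -3.40142500 eV

Photon energy: |ΔE| = |E_2 - E_16| = 3.34827773 eV

Convert to wavelength using E = hc/λ with hc = 1239.84 eV·nm:
λ = hc/E = 1239.84 eV·nm / 3.34827773 eV
λ = 370.2919 nm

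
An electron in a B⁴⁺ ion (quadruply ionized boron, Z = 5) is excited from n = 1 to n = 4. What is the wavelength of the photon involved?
3.89 nm

First, find the transition energy using E_n = -13.6057 Z² / n² eV:
E_1 = -13.6057 × 5² / 1² = -340.1425 eV
E_4 = -13.6057 × 5² / 4² = -21.2589 eV

Photon energy: |ΔE| = |E_4 - E_1| = 318.8836 eV

Convert to wavelength using E = hc/λ with hc = 1239.84 eV·nm:
λ = hc/E = 1239.84 eV·nm / 318.8836 eV
λ = 3.89 nm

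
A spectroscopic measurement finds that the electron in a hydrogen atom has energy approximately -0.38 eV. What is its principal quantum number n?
n = 6

The exact energy levels follow E_n = -13.6057 eV / n².

The measured value (-0.38 eV) is reported to only 2 significant figures, so we must test candidate n values and see which one matches to that precision.

Candidate energies:
  n = 4:  E = -13.6057/4² = -0.85036 eV
  n = 5:  E = -13.6057/5² = -0.54423 eV
  n = 6:  E = -13.6057/6² = -0.37794 eV  ← matches
  n = 7:  E = -13.6057/7² = -0.27767 eV
  n = 8:  E = -13.6057/8² = -0.21259 eV

Checking against the measurement of -0.38 eV (2 sig figs), only n = 6 agrees:
E_6 = -0.37794 eV, which rounds to -0.38 eV ✓

Therefore n = 6.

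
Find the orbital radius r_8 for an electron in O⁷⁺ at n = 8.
0.423342 nm (or 4.233418 Å)

The Bohr radius formula is:
r_n = n² a₀ / Z

where a₀ = 0.052917721 nm is the Bohr radius.

For O⁷⁺ (Z = 8) at n = 8:
r_8 = 8² × 0.052917721 nm / 8
r_8 = 64 × 0.052917721 nm / 8
r_8 = 3.3867341 nm / 8
r_8 = 0.423342 nm

The electron orbits at approximately 0.423342 nm from the nucleus.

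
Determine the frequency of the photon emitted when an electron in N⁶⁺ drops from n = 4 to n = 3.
7.836e+15 Hz

First, find the transition energy:
E_4 = -13.6057 × 7² / 4² = -41.66746 eV
E_3 = -13.6057 × 7² / 3² = -74.07548 eV
|ΔE| = |E_3 - E_4| = 32.40802 eV

Convert to Joules: E = 32.40802 eV × (1.602177 × 10⁻¹⁹ J/eV) = 5.19234e-18 J

Using E = hf:
f = E/h = 5.19234e-18 J / (6.62607 × 10⁻³⁴ J·s)
f = 7.836e+15 Hz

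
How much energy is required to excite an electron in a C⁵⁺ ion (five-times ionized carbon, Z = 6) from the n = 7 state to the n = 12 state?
6.59 eV

The energy levels of a hydrogen-like atom are E_n = -13.6057 Z² eV / n².

Energy at n = 7: E_7 = -13.6057 × 6² / 7² = -9.99602 eV
Energy at n = 12: E_12 = -13.6057 × 6² / 12² = -3.40143 eV

The excitation energy is the difference:
ΔE = E_12 - E_7
ΔE = -3.40143 - (-9.99602)
ΔE = 6.59 eV

Since this is positive, energy must be absorbed (photon absorption).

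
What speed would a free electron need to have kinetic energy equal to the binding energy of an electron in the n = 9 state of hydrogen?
2.43077e+05 m/s (or 0.081082% of c)

The binding energy at n = 9 for hydrogen is:
E_9 = -13.6057/9² = -0.167971605 eV
|E_9| = 0.167971605 eV

Convert to Joules:
KE = 0.167971605 eV × (1.602177 × 10⁻¹⁹ J/eV) = 2.6912024e-20 J

Using KE = ½mv²:
v = √(2·KE/m_e)
v = √(2 × 2.6912024e-20 J / 9.10938 × 10⁻³¹ kg)
v = 2.43077e+05 m/s

This is approximately 0.081082% the speed of light.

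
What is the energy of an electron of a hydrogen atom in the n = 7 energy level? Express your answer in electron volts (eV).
-0.2777 eV

The energy levels of a hydrogen-like atom are given by:
E_n = -13.6057 eV / n²

For n = 7:
E_7 = -13.6057 eV / 7²
E_7 = -13.6057 eV / 49
E_7 = -0.2777 eV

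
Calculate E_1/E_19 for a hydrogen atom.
361.0000

Using E_n = -13.6057 Z² / n² eV with Z = 1:

E_1 = -13.6057 / 1² = -13.6057 / 1 = -13.6057000000 eV
E_19 = -13.6057 / 19² = -13.6057 / 361 = -0.0376889197 eV

The ratio is:
E_1/E_19 = (-13.6057000000) / (-0.0376889197)
E_1/E_19 = (-13.6057/1) / (-13.6057/361)
E_1/E_19 = 361/1
E_1/E_19 = 361.0000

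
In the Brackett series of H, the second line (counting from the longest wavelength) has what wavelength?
2624.44 nm

The lines of a series are numbered from the longest wavelength (smallest ΔE) outward; the second line is the transition from n = n_f + 2 to n_f.
The Brackett series has all transitions ending at n_f = 4.

For H, the second line (β-line) is the jump from n = 6 to n = 4:
E_6 = -13.6057 / 6² = -0.37793611 eV
E_4 = -13.6057 / 4² = -0.85035625 eV
ΔE = E_6 - E_4 = 0.47242014 eV

λ = hc/E = 1239.84 eV·nm / 0.47242014 eV
λ = 2624.44 nm

This is the β-line of the Brackett series in H.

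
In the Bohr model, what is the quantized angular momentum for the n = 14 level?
1.47640e-33 J·s (or 14ℏ)

In the Bohr model, angular momentum is quantized:
L = nℏ

where ℏ = h/(2π) = 1.0545718e-34 J·s

For n = 14:
L = 14 × 1.0545718e-34 J·s
L = 1.47640e-33 J·s

This can also be written as L = 14ℏ.
The angular momentum is an integer multiple of the reduced Planck constant.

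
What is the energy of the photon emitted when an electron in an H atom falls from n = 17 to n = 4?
0.8033 eV

The energy levels are E_n = -13.6057 eV / n².

Energy at n = 17: E_17 = -13.6057 / 17² = -0.0470785 eV
Energy at n = 4: E_4 = -13.6057 / 4² = -0.8503563 eV

For emission (electron falling to lower state), the photon energy is:
E_photon = E_17 - E_4 = |-0.0470785 - (-0.8503563)|
E_photon = 0.8033 eV

This energy is carried away by the emitted photon.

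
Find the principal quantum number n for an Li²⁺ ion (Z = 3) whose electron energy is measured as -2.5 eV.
n = 7

The exact energy levels follow E_n = -13.6057 Z² / n² eV with Z = 3.

The measured value (-2.5 eV) is reported to only 2 significant figures, so we must test candidate n values and see which one matches to that precision.

Candidate energies:
  n = 5:  E = -13.6057 × 3² / 5² = -4.89805 eV
  n = 6:  E = -13.6057 × 3² / 6² = -3.40143 eV
  n = 7:  E = -13.6057 × 3² / 7² = -2.49901 eV  ← matches
  n = 8:  E = -13.6057 × 3² / 8² = -1.91330 eV
  n = 9:  E = -13.6057 × 3² / 9² = -1.51174 eV

Checking against the measurement of -2.5 eV (2 sig figs), only n = 7 agrees:
E_7 = -2.49901 eV, which rounds to -2.5 eV ✓

Therefore n = 7.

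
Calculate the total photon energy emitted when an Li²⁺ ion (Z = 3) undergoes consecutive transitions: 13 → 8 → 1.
121.7267 eV

The energy levels of Li²⁺ are E_n = -13.6057 × 3² / n² eV.

First transition (13 → 8):
ΔE₁ = |E_8 - E_13|
ΔE₁ = |-1.9133015625 - (-0.7245639053)| = 1.1887377 eV

Second transition (8 → 1):
ΔE₂ = |E_1 - E_8|
ΔE₂ = |-122.4513000000 - (-1.9133015625)| = 120.5379984 eV

Total energy released:
E_total = ΔE₁ + ΔE₂ = 1.1887377 + 120.5379984 = 121.7267 eV

Note: This equals the direct transition 13 → 1: 121.7267 eV ✓
Energy is conserved regardless of the path taken.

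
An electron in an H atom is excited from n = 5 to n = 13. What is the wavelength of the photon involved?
2673.67721 nm

First, find the transition energy using E_n = -13.6057 / n² eV:
E_5 = -13.6057 / 5² = -0.54422800000 eV
E_13 = -13.6057 / 13² = -0.08050710059 eV

Photon energy: |ΔE| = |E_13 - E_5| = 0.46372089941 eV

Convert to wavelength using E = hc/λ with hc = 1239.84 eV·nm:
λ = hc/E = 1239.84 eV·nm / 0.46372089941 eV
λ = 2673.67721 nm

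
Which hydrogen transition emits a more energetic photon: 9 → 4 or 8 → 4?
9 → 4

Calculate the energy for each transition:

Transition 9 → 4:
ΔE₁ = |E_4 - E_9| = |-13.6057/4² - (-13.6057/9²)|
ΔE₁ = |-0.850356250000 - (-0.167971604938)| = 0.682384645 eV

Transition 8 → 4:
ΔE₂ = |E_4 - E_8| = |-13.6057/4² - (-13.6057/8²)|
ΔE₂ = |-0.850356250000 - (-0.212589062500)| = 0.637767188 eV

Since 0.682384645 eV > 0.637767188 eV, the transition 9 → 4 emits the more energetic photon.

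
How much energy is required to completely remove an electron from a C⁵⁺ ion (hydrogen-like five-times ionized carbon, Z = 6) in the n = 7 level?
9.99602 eV

The ionization energy is the energy needed to remove the electron completely (n → ∞).

For a hydrogen-like ion with Z = 6, E_n = -13.6057 Z² / n² eV.

At n = 7: E_7 = -13.6057 × 6² / 7² = -9.99602449 eV
At n = ∞: E_∞ = 0 eV

Ionization energy = E_∞ - E_7 = 0 - (-9.99602449) = 9.99602449 eV
Ionization energy ≈ 9.99602 eV

This is also called the binding energy of the electron in state n = 7.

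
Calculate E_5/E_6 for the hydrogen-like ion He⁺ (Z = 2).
1.44

Using E_n = -13.6057 Z² / n² eV with Z = 2:

E_5 = -13.6057 × 2² / 5² = -54.4228 / 25 = -2.17691200 eV
E_6 = -13.6057 × 2² / 6² = -54.4228 / 36 = -1.51174444 eV

The ratio is:
E_5/E_6 = (-2.17691200) / (-1.51174444)
E_5/E_6 = (-54.4228/25) / (-54.4228/36)
E_5/E_6 = 36/25
E_5/E_6 = 1.44
(Note: the Z² factors cancel in the ratio.)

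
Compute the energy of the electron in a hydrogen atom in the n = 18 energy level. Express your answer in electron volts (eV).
-0.042 eV

The energy levels of a hydrogen-like atom are given by:
E_n = -13.6057 eV / n²

For n = 18:
E_18 = -13.6057 eV / 18²
E_18 = -13.6057 eV / 324
E_18 = -0.042 eV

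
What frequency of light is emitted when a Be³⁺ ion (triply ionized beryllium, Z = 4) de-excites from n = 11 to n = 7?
6.3921e+14 Hz

First, find the transition energy:
E_11 = -13.6057 × 4² / 11² = -1.7991008 eV
E_7 = -13.6057 × 4² / 7² = -4.4426776 eV
|ΔE| = |E_7 - E_11| = 2.6435768 eV

Convert to Joules: E = 2.6435768 eV × (1.602177 × 10⁻¹⁹ J/eV) = 4.235478e-19 J

Using E = hf:
f = E/h = 4.235478e-19 J / (6.62607 × 10⁻³⁴ J·s)
f = 6.3921e+14 Hz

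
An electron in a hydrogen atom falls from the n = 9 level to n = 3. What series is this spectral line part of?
Paschen series

The spectral series in hydrogen are named based on the final (lower) energy level:
- Lyman series: n_final = 1 (ultraviolet)
- Balmer series: n_final = 2 (visible/near-UV)
- Paschen series: n_final = 3 (infrared)
- Brackett series: n_final = 4 (infrared)
- Pfund series: n_final = 5 (far infrared)

Since this transition ends at n = 3, it belongs to the Paschen series.

For reference, this 9 → 3 line has photon energy
ΔE = 13.6057 eV × (1/3² - 1/9²) = 1.343772840 eV,
corresponding to wavelength λ = hc/ΔE = 1239.84 eV·nm / 1.343772840 eV = 922.65595 nm in the infrared region.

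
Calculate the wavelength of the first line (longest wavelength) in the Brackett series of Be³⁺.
253.1292 nm

The longest wavelength corresponds to the smallest energy transition in the series.
The Brackett series has all transitions ending at n_f = 4.

For Be³⁺ (Z = 4), the first line (α-line) is the jump from n = 5 to n = 4:
E_5 = -13.6057 × 4² / 5² = -8.70764800 eV
E_4 = -13.6057 × 4² / 4² = -13.60570000 eV
ΔE = E_5 - E_4 = 4.89805200 eV

λ = hc/E = 1239.84 eV·nm / 4.89805200 eV
λ = 253.1292 nm

This is the α-line of the Brackett series in Be³⁺.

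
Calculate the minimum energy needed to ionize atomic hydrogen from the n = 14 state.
0.0694 eV

The ionization energy is the energy needed to remove the electron completely (n → ∞).

For hydrogen, E_n = -13.6057 eV / n².

At n = 14: E_14 = -13.6057 / 14² = -0.0694168 eV
At n = ∞: E_∞ = 0 eV

Ionization energy = E_∞ - E_14 = 0 - (-0.0694168) = 0.0694168 eV
Ionization energy ≈ 0.0694 eV

This is also called the binding energy of the electron in state n = 14.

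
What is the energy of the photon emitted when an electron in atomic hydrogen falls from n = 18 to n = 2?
3.36 eV

The energy levels are E_n = -13.6057 eV / n².

Energy at n = 18: E_18 = -13.6057 / 18² = -0.04199 eV
Energy at n = 2: E_2 = -13.6057 / 2² = -3.40143 eV

For emission (electron falling to lower state), the photon energy is:
E_photon = E_18 - E_2 = |-0.04199 - (-3.40143)|
E_photon = 3.36 eV

This energy is carried away by the emitted photon.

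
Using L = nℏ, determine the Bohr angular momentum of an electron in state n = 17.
1.79e-33 J·s (or 17ℏ)

In the Bohr model, angular momentum is quantized:
L = nℏ

where ℏ = h/(2π) = 1.0546e-34 J·s

For n = 17:
L = 17 × 1.0546e-34 J·s
L = 1.79e-33 J·s

This can also be written as L = 17ℏ.
The angular momentum is an integer multiple of the reduced Planck constant.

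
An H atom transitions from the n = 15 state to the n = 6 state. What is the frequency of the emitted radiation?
7.6763e+13 Hz

First, find the transition energy:
E_15 = -13.6057 / 15² = -0.06046978 eV
E_6 = -13.6057 / 6² = -0.37793611 eV
|ΔE| = |E_6 - E_15| = 0.31746633 eV

Convert to Joules: E = 0.31746633 eV × (1.602177 × 10⁻¹⁹ J/eV) = 5.086373e-20 J

Using E = hf:
f = E/h = 5.086373e-20 J / (6.62607 × 10⁻³⁴ J·s)
f = 7.6763e+13 Hz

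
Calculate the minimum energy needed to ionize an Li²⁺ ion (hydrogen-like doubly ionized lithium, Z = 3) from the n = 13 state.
0.7246 eV

The ionization energy is the energy needed to remove the electron completely (n → ∞).

For a hydrogen-like ion with Z = 3, E_n = -13.6057 Z² / n² eV.

At n = 13: E_13 = -13.6057 × 3² / 13² = -0.7245639 eV
At n = ∞: E_∞ = 0 eV

Ionization energy = E_∞ - E_13 = 0 - (-0.7245639) = 0.7245639 eV
Ionization energy ≈ 0.7246 eV

This is also called the binding energy of the electron in state n = 13.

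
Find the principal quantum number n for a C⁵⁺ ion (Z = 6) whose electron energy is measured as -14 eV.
n = 6

The exact energy levels follow E_n = -13.6057 Z² / n² eV with Z = 6.

The measured value (-14 eV) is reported to only 2 significant figures, so we must test candidate n values and see which one matches to that precision.

Candidate energies:
  n = 4:  E = -13.6057 × 6² / 4² = -30.61283 eV
  n = 5:  E = -13.6057 × 6² / 5² = -19.59221 eV
  n = 6:  E = -13.6057 × 6² / 6² = -13.60570 eV  ← matches
  n = 7:  E = -13.6057 × 6² / 7² = -9.99602 eV
  n = 8:  E = -13.6057 × 6² / 8² = -7.65321 eV

Checking against the measurement of -14 eV (2 sig figs), only n = 6 agrees:
E_6 = -13.60570 eV, which rounds to -14 eV ✓

Therefore n = 6.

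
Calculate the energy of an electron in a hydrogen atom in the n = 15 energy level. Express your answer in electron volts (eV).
-0.0605 eV

The energy levels of a hydrogen-like atom are given by:
E_n = -13.6057 eV / n²

For n = 15:
E_15 = -13.6057 eV / 15²
E_15 = -13.6057 eV / 225
E_15 = -0.0605 eV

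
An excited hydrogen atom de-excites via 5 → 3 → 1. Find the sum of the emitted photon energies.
13.061472 eV

The energy levels of hydrogen are E_n = -13.6057 / n² eV.

First transition (5 → 3):
ΔE₁ = |E_3 - E_5|
ΔE₁ = |-1.511744444444 - (-0.544228000000)| = 0.967516444 eV

Second transition (3 → 1):
ΔE₂ = |E_1 - E_3|
ΔE₂ = |-13.605700000000 - (-1.511744444444)| = 12.093955556 eV

Total energy released:
E_total = ΔE₁ + ΔE₂ = 0.967516444 + 12.093955556 = 13.061472 eV

Note: This equals the direct transition 5 → 1: 13.061472 eV ✓
Energy is conserved regardless of the path taken.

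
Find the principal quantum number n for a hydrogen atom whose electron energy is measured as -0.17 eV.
n = 9

The exact energy levels follow E_n = -13.6057 eV / n².

The measured value (-0.17 eV) is reported to only 2 significant figures, so we must test candidate n values and see which one matches to that precision.

Candidate energies:
  n = 7:  E = -13.6057/7² = -0.27767 eV
  n = 8:  E = -13.6057/8² = -0.21259 eV
  n = 9:  E = -13.6057/9² = -0.16797 eV  ← matches
  n = 10:  E = -13.6057/10² = -0.13606 eV
  n = 11:  E = -13.6057/11² = -0.11244 eV

Checking against the measurement of -0.17 eV (2 sig figs), only n = 9 agrees:
E_9 = -0.16797 eV, which rounds to -0.17 eV ✓

Therefore n = 9.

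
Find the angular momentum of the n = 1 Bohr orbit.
1.055e-34 J·s (or 1ℏ)

In the Bohr model, angular momentum is quantized:
L = nℏ

where ℏ = h/(2π) = 1.05457e-34 J·s

For n = 1:
L = 1 × 1.05457e-34 J·s
L = 1.055e-34 J·s

This can also be written as L = 1ℏ.
The angular momentum is an integer multiple of the reduced Planck constant.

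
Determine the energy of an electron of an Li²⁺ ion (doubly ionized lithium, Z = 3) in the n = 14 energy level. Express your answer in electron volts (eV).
-0.6248 eV

The energy levels of a hydrogen-like atom are given by:
E_n = -13.6057 Z² / n² eV  (with Z = 3 for Li²⁺)

For n = 14:
E_14 = -13.6057 × 3² / 14²
E_14 = -13.6057 × 9 / 196
E_14 = -0.6248 eV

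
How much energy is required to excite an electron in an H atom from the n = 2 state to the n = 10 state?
3.265368 eV

The energy levels of a hydrogen-like atom are E_n = -13.6057 eV / n².

Energy at n = 2: E_2 = -13.6057 / 2² = -3.401425000 eV
Energy at n = 10: E_10 = -13.6057 / 10² = -0.136057000 eV

The excitation energy is the difference:
ΔE = E_10 - E_2
ΔE = -0.136057000 - (-3.401425000)
ΔE = 3.265368 eV

Since this is positive, energy must be absorbed (photon absorption).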